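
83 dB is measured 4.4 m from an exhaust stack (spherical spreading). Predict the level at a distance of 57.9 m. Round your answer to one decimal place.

60.6 dB

Point-source attenuation: ΔL = 20·log₁₀(r₂/r₁) = 20·log₁₀(57.9/4.4) = 22.385 dB.
L₂ = 83 − 20·log₁₀(57.9/4.4) = 83 − 22.385 = 60.62 dB.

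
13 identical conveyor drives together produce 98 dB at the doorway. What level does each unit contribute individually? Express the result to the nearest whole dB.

87 dB

For N identical incoherent sources L_total = L₁ + 10·log₁₀ N, so L₁ = 98 − 10·log₁₀(13) = 98 − 11.139.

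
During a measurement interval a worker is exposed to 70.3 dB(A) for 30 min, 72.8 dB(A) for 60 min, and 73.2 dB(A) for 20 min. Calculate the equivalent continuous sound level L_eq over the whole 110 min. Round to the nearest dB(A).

72 dB(A)

Weight each interval's intensity by its duration and average over T = 110 min:
Σ tᵢ·10^(Lᵢ/10) = 30·10^(70.3/10) + 60·10^(72.8/10) + 20·10^(73.2/10) = 1.883e+09.
L_eq = 10·log₁₀(1.883e+09/110) = 72.33 dB(A).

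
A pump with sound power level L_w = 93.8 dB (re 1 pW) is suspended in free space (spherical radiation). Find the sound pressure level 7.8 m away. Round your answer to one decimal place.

The power spreads over a sphere of area 4π·r², so L_p = L_w − 10·log₁₀(4π·r²).
4π·r² = 764.5 m², 10·log₁₀ of that is 28.834 dB.
L_p = 93.8 − 28.834 = 64.97 dB.

65.0 dB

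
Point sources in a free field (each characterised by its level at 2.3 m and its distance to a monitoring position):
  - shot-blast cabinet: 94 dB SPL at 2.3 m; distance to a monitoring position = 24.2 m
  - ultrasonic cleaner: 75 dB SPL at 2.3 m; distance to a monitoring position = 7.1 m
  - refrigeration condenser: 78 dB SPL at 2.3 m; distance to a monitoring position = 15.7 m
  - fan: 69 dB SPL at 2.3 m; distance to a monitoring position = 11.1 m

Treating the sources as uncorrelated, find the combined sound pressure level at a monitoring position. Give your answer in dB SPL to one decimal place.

Propagate each source to the receiver with L = L_ref − 20·log₁₀(r/r_ref), then add intensities.
shot-blast cabinet: 94 − 20·log₁₀(24.2/2.3) = 94 − 20.44 = 73.56 dB SPL.
ultrasonic cleaner: 75 − 20·log₁₀(7.1/2.3) = 75 − 9.79 = 65.21 dB SPL.
refrigeration condenser: 78 − 20·log₁₀(15.7/2.3) = 78 − 16.68 = 61.32 dB SPL.
fan: 69 − 20·log₁₀(11.1/2.3) = 69 − 13.67 = 55.33 dB SPL.
Σ 10^(L/10) = 2.770e+07 → L_total = 10·log₁₀(2.770e+07) = 74.43 dB SPL.

74.4 dB SPL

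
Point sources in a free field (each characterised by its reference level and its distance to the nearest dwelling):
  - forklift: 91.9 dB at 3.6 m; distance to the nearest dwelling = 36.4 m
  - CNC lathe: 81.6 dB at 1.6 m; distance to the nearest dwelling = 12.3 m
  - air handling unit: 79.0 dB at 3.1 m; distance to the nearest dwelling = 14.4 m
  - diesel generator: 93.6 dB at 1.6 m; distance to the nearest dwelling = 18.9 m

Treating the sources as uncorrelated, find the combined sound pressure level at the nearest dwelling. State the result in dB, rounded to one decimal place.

Propagate each source to the receiver with L = L_ref − 20·log₁₀(r/r_ref), then add intensities.
forklift: 91.9 − 20·log₁₀(36.4/3.6) = 91.9 − 20.10 = 71.80 dB.
CNC lathe: 81.6 − 20·log₁₀(12.3/1.6) = 81.6 − 17.72 = 63.88 dB.
air handling unit: 79.0 − 20·log₁₀(14.4/3.1) = 79.0 − 13.34 = 65.66 dB.
diesel generator: 93.6 − 20·log₁₀(18.9/1.6) = 93.6 − 21.45 = 72.15 dB.
Σ 10^(L/10) = 3.769e+07 → L_total = 10·log₁₀(3.769e+07) = 75.76 dB.

75.8 dB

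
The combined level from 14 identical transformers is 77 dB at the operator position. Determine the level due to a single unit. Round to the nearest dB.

For N identical incoherent sources L_total = L₁ + 10·log₁₀ N, so L₁ = 77 − 10·log₁₀(14) = 77 − 11.461.

66 dB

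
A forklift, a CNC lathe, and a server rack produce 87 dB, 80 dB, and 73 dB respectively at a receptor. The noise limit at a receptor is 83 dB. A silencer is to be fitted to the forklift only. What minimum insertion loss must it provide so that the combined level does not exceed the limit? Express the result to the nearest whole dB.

The untreated sources together contribute 10^(80/10) + 10^(73/10) = 1.200e+08, i.e. 80.79 dB.
The limit corresponds to 10^(83/10) = 1.995e+08; subtracting the fixed part leaves 7.957e+07 for the forklift, i.e. 79.01 dB.
So the forklift must be reduced from 87 to 79.01 dB: IL = 7.99 dB.

8 dB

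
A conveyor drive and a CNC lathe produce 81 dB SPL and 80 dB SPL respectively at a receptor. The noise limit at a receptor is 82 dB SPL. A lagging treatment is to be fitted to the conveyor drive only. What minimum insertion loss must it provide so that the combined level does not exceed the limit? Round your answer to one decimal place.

Everything except the conveyor drive sums to 10^(80/10) = 1.000e+08 in linear terms, 80.00 dB SPL.
The limit corresponds to 10^(82/10) = 1.585e+08; subtracting the fixed part leaves 5.849e+07 for the conveyor drive, i.e. 77.67 dB SPL.
Required insertion loss = 81 − 77.67 = 3.33 dB.

3.3 dB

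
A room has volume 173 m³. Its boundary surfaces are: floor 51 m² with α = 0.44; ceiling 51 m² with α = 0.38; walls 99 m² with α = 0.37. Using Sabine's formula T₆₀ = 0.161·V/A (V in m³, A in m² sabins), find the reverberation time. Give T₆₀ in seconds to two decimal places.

Summing Sᵢαᵢ: 51·0.44 + 51·0.38 + 99·0.37 = 78.45 m².
T₆₀ = 0.161 × 173 / 78.45 = 0.355 s.

0.36 s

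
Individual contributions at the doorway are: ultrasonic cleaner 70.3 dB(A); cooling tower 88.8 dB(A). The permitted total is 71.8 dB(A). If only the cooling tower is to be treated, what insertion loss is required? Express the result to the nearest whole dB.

Everything except the cooling tower sums to 10^(70.3/10) = 1.072e+07 in linear terms, 70.30 dB(A).
The limit corresponds to 10^(71.8/10) = 1.514e+07; subtracting the fixed part leaves 4.420e+06 for the cooling tower, i.e. 66.45 dB(A).
So the cooling tower must be reduced from 88.8 to 66.45 dB(A): IL = 22.35 dB.

22 dB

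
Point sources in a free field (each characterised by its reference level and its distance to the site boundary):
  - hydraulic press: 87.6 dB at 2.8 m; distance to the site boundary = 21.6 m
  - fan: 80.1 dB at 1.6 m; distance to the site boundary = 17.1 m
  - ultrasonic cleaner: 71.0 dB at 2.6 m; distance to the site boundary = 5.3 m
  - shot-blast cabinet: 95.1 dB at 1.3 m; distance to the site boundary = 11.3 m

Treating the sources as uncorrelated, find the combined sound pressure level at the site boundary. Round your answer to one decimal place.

Apply inverse-square spreading to bring every level to the receiver, then sum 10^(L/10).
hydraulic press: 87.6 − 20·log₁₀(21.6/2.8) = 87.6 − 17.75 = 69.85 dB.
fan: 80.1 − 20·log₁₀(17.1/1.6) = 80.1 − 20.58 = 59.52 dB.
ultrasonic cleaner: 71.0 − 20·log₁₀(5.3/2.6) = 71.0 − 6.19 = 64.81 dB.
shot-blast cabinet: 95.1 − 20·log₁₀(11.3/1.3) = 95.1 − 18.78 = 76.32 dB.
Σ 10^(L/10) = 5.642e+07 → L_total = 10·log₁₀(5.642e+07) = 77.51 dB.

77.5 dB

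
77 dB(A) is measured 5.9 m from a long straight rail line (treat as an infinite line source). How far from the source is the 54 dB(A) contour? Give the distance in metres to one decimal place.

1177.2 m

Line-source spreading drops the level by 10·log₁₀(r₂/r₁); inverting, r₂/r₁ = 10^(ΔL/10).
r₂ = 5.9·10^((77−54)/10) = 5.9·10^(23.0/10) = 1177.20 m.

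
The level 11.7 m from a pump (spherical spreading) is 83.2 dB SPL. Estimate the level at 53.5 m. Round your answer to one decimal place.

For a point source, L₂ = L₁ − 20·log₁₀(r₂/r₁).
L₂ = 83.2 − 20·log₁₀(53.5/11.7) = 83.2 − 13.203 = 70.00 dB SPL.

70.0 dB SPL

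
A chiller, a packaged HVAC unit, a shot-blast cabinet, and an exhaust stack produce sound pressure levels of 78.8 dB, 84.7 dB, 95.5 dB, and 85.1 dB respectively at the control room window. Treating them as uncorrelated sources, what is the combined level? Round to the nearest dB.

96 dB

For uncorrelated sources the intensities add, so convert each level to linear form, sum, and take 10·log₁₀ of the total.
Σ 10^(L/10) = 10^(78.8/10) + 10^(84.7/10) + 10^(95.5/10) + 10^(85.1/10) = 4.243e+09.
L_total = 10·log₁₀(4.243e+09) = 96.28 dB.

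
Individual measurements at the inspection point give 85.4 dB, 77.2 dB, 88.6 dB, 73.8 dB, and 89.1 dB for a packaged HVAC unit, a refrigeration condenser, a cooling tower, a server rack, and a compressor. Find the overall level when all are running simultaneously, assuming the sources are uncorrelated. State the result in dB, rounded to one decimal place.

Incoherent sources combine by intensity addition: L_total = 10·log₁₀(Σ 10^(L_i/10)).
Σ 10^(L/10) = 10^(85.4/10) + 10^(77.2/10) + 10^(88.6/10) + 10^(73.8/10) + 10^(89.1/10) = 1.960e+09.
L_total = 10·log₁₀(1.960e+09) = 92.92 dB.

92.9 dB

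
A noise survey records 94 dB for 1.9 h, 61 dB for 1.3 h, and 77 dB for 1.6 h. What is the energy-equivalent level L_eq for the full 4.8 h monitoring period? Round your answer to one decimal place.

90.0 dB

L_eq = 10·log₁₀[(1/T)·Σ tᵢ·10^(Lᵢ/10)] with T = 4.8 h.
Σ tᵢ·10^(Lᵢ/10) = 1.9·10^(94/10) + 1.3·10^(61/10) + 1.6·10^(77/10) = 4.854e+09.
L_eq = 10·log₁₀(4.854e+09/4.8) = 90.05 dB.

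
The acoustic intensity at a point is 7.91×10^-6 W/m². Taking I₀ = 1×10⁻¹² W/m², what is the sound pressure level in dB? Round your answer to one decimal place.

L = 10·log₁₀(I/I₀) = 10·log₁₀(7.91×10^-6/10⁻¹²) = 10·log₁₀(7.91×10^6).
L = 10·(0.8982 + 6) = 68.98 dB.

69.0 dB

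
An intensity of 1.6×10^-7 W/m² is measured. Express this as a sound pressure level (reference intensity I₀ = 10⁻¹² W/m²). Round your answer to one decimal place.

52.0 dB

I/I₀ = 1.6×10^-7/10⁻¹² = 1.6×10^5, and L = 10·log₁₀(I/I₀).
L = 10·(0.2041 + 5) = 52.04 dB.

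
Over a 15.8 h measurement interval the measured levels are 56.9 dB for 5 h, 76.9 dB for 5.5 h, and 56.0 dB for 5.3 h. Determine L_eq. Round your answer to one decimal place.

72.4 dB

The energy average is taken in the linear domain: L_eq = 10·log₁₀[(Σ tᵢ·10^(Lᵢ/10))/T], T = 15.8 h.
Σ tᵢ·10^(Lᵢ/10) = 5·10^(56.9/10) + 5.5·10^(76.9/10) + 5.3·10^(56.0/10) = 2.739e+08.
L_eq = 10·log₁₀(2.739e+08/15.8) = 72.39 dB.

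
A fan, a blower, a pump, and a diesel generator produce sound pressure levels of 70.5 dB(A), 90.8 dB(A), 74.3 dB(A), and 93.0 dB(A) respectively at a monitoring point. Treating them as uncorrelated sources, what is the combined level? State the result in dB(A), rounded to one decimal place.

95.1 dB(A)

For uncorrelated sources the intensities add, so convert each level to linear form, sum, and take 10·log₁₀ of the total.
Σ 10^(L/10) = 10^(70.5/10) + 10^(90.8/10) + 10^(74.3/10) + 10^(93.0/10) = 3.236e+09.
L_total = 10·log₁₀(3.236e+09) = 95.10 dB(A).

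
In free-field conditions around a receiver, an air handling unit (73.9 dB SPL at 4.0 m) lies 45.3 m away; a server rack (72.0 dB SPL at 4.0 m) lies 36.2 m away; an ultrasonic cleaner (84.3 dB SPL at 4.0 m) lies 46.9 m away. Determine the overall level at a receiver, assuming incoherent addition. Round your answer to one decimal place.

63.7 dB SPL

First find each source's level at the receiver (point-source: −20·log₁₀(r/r_ref)), then combine on an intensity basis.
air handling unit: 73.9 − 20·log₁₀(45.3/4.0) = 73.9 − 21.08 = 52.82 dB SPL.
server rack: 72.0 − 20·log₁₀(36.2/4.0) = 72.0 − 19.13 = 52.87 dB SPL.
ultrasonic cleaner: 84.3 − 20·log₁₀(46.9/4.0) = 84.3 − 21.38 = 62.92 dB SPL.
Σ 10^(L/10) = 2.343e+06 → L_total = 10·log₁₀(2.343e+06) = 63.70 dB SPL.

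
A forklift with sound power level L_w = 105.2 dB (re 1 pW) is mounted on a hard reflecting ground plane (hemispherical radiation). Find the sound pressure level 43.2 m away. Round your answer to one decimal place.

64.5 dB

Free-field hemispherical radiation: L_p = L_w − 10·log₁₀(2π·r²), r = 43.2 m.
2π·r² = 1.173e+04 m², 10·log₁₀ of that is 40.691 dB.
L_p = 105.2 − 40.691 = 64.51 dB.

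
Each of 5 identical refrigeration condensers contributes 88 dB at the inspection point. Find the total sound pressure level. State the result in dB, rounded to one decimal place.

95.0 dB

L_total = L₁ + 10·log₁₀ N for N identical incoherent sources.
L_total = 88 + 10·log₁₀(5) = 88 + 6.990 = 94.99 dB.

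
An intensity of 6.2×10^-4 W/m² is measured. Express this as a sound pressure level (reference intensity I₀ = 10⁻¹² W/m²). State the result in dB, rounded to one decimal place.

87.9 dB

Dividing by I₀ shifts the exponent by 12: I/I₀ = 6.2×10^8.
L = 10·(0.7924 + 8) = 87.92 dB.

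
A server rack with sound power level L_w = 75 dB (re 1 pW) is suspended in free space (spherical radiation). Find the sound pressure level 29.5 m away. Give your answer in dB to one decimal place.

L_p = L_w − 10·log₁₀(4π·r²) with r = 29.5 m.
4π·r² = 1.094e+04 m², 10·log₁₀ of that is 40.389 dB.
L_p = 75 − 40.389 = 34.61 dB.

34.6 dB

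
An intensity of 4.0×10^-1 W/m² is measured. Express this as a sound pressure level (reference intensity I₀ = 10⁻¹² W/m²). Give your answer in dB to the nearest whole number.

Dividing by I₀ shifts the exponent by 12: I/I₀ = 4.0×10^11.
L = 10·(0.6021 + 11) = 116.02 dB.

116 dB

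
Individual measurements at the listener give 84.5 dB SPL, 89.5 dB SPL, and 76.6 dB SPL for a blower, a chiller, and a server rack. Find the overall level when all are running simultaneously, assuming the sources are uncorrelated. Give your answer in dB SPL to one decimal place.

For uncorrelated sources the intensities add, so convert each level to linear form, sum, and take 10·log₁₀ of the total.
Σ 10^(L/10) = 10^(84.5/10) + 10^(89.5/10) + 10^(76.6/10) = 1.219e+09.
L_total = 10·log₁₀(1.219e+09) = 90.86 dB SPL.

90.9 dB SPL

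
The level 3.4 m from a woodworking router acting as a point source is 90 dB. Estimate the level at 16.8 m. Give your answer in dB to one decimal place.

Point-source attenuation: ΔL = 20·log₁₀(r₂/r₁) = 20·log₁₀(16.8/3.4) = 13.877 dB.
L₂ = 90 − 20·log₁₀(16.8/3.4) = 90 − 13.877 = 76.12 dB.

76.1 dB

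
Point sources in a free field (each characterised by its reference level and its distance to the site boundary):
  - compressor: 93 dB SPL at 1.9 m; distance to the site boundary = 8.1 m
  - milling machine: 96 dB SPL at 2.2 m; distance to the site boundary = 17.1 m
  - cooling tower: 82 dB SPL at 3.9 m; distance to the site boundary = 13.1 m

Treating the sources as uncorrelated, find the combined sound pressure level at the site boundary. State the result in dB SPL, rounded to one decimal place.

82.8 dB SPL

Apply inverse-square spreading to bring every level to the receiver, then sum 10^(L/10).
compressor: 93 − 20·log₁₀(8.1/1.9) = 93 − 12.59 = 80.41 dB SPL.
milling machine: 96 − 20·log₁₀(17.1/2.2) = 96 − 17.81 = 78.19 dB SPL.
cooling tower: 82 − 20·log₁₀(13.1/3.9) = 82 − 10.52 = 71.48 dB SPL.
Σ 10^(L/10) = 1.897e+08 → L_total = 10·log₁₀(1.897e+08) = 82.78 dB SPL.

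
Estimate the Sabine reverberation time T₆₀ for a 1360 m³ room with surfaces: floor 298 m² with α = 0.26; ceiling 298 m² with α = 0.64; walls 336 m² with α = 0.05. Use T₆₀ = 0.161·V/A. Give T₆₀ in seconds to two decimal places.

0.77 s

A = Σ Sᵢαᵢ = 298·0.26 + 298·0.64 + 336·0.05 = 285.00 m².
T₆₀ = 0.161 × 1360 / 285.00 = 0.768 s.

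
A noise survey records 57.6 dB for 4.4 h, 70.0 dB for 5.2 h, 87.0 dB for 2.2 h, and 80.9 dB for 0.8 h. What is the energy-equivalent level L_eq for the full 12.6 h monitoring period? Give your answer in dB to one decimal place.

80.0 dB

The energy average is taken in the linear domain: L_eq = 10·log₁₀[(Σ tᵢ·10^(Lᵢ/10))/T], T = 12.6 h.
Σ tᵢ·10^(Lᵢ/10) = 4.4·10^(57.6/10) + 5.2·10^(70.0/10) + 2.2·10^(87.0/10) + 0.8·10^(80.9/10) = 1.256e+09.
L_eq = 10·log₁₀(1.256e+09/12.6) = 79.98 dB.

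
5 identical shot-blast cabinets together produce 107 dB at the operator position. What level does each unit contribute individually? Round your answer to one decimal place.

Dividing the total intensity by 5 lowers the level by 10·log₁₀ 5 = 6.990 dB: L₁ = 107 − 6.990.

100.0 dB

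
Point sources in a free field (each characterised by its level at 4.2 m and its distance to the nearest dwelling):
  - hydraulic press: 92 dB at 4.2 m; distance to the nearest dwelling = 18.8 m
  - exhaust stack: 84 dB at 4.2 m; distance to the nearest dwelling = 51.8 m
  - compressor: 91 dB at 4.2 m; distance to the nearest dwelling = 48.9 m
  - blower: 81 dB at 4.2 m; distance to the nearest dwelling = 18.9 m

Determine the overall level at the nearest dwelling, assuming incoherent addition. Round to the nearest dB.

80 dB

First find each source's level at the receiver (point-source: −20·log₁₀(r/r_ref)), then combine on an intensity basis.
hydraulic press: 92 − 20·log₁₀(18.8/4.2) = 92 − 13.02 = 78.98 dB.
exhaust stack: 84 − 20·log₁₀(51.8/4.2) = 84 − 21.82 = 62.18 dB.
compressor: 91 − 20·log₁₀(48.9/4.2) = 91 − 21.32 = 69.68 dB.
blower: 81 − 20·log₁₀(18.9/4.2) = 81 − 13.06 = 67.94 dB.
Σ 10^(L/10) = 9.626e+07 → L_total = 10·log₁₀(9.626e+07) = 79.83 dB.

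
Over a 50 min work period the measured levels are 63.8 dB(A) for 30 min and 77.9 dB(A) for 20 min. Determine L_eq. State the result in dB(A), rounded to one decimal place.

L_eq = 10·log₁₀[(1/T)·Σ tᵢ·10^(Lᵢ/10)] with T = 50 min.
Σ tᵢ·10^(Lᵢ/10) = 30·10^(63.8/10) + 20·10^(77.9/10) = 1.305e+09.
L_eq = 10·log₁₀(1.305e+09/50) = 74.17 dB(A).

74.2 dB(A)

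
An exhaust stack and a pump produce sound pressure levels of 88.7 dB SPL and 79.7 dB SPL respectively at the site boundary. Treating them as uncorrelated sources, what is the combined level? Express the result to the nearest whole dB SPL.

89 dB SPL

Incoherent sources combine by intensity addition: L_total = 10·log₁₀(Σ 10^(L_i/10)).
Σ 10^(L/10) = 10^(88.7/10) + 10^(79.7/10) = 8.346e+08.
L_total = 10·log₁₀(8.346e+08) = 89.21 dB SPL.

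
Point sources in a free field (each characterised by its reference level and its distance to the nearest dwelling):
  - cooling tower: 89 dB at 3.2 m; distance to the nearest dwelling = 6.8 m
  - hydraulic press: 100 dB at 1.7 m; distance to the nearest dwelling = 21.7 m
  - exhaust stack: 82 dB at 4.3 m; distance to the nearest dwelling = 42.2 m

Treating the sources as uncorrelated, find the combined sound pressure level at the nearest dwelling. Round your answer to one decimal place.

83.8 dB

Propagate each source to the receiver with L = L_ref − 20·log₁₀(r/r_ref), then add intensities.
cooling tower: 89 − 20·log₁₀(6.8/3.2) = 89 − 6.55 = 82.45 dB.
hydraulic press: 100 − 20·log₁₀(21.7/1.7) = 100 − 22.12 = 77.88 dB.
exhaust stack: 82 − 20·log₁₀(42.2/4.3) = 82 − 19.84 = 62.16 dB.
Σ 10^(L/10) = 2.389e+08 → L_total = 10·log₁₀(2.389e+08) = 83.78 dB.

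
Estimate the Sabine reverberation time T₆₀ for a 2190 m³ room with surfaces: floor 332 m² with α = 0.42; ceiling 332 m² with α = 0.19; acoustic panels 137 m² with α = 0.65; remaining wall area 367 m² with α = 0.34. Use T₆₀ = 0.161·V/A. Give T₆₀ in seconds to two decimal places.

0.85 s

A = Σ Sᵢαᵢ = 332·0.42 + 332·0.19 + 137·0.65 + 367·0.34 = 416.35 m².
T₆₀ = 0.161·V/A = 0.161·2190/416.35 = 0.847 s.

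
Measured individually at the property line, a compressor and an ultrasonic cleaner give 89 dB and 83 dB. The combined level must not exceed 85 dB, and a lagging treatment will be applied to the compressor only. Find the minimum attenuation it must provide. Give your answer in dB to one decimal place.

Fixed contribution from the other source: Σ 10^(L/10) = 10^(83/10) = 1.995e+08 (83.00 dB).
The limit corresponds to 10^(85/10) = 3.162e+08; subtracting the fixed part leaves 1.167e+08 for the compressor, i.e. 80.67 dB.
Required insertion loss = 89 − 80.67 = 8.33 dB.

8.3 dB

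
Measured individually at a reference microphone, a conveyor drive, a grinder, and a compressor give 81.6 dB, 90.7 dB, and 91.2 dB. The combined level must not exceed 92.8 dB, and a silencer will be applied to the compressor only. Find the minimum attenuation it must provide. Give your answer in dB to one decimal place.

Fixed contribution from the other sources: Σ 10^(L/10) = 10^(81.6/10) + 10^(90.7/10) = 1.319e+09 (91.20 dB).
To meet 92.8 dB overall, the treated compressor may contribute at most 10^(92.8/10) − 1.319e+09 = 5.860e+08, i.e. 87.68 dB.
So the compressor must be reduced from 91.2 to 87.68 dB: IL = 3.52 dB.

3.5 dB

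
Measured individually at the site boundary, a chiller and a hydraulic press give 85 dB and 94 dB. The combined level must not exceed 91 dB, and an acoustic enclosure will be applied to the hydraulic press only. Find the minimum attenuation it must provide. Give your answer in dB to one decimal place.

The untreated sources together contribute 10^(85/10) = 3.162e+08, i.e. 85.00 dB.
To meet 91 dB overall, the treated hydraulic press may contribute at most 10^(91/10) − 3.162e+08 = 9.427e+08, i.e. 89.74 dB.
Required insertion loss = 94 − 89.74 = 4.26 dB.

4.3 dB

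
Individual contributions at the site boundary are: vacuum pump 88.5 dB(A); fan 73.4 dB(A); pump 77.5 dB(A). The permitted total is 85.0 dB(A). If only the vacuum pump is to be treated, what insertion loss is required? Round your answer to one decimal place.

4.7 dB

The untreated sources together contribute 10^(73.4/10) + 10^(77.5/10) = 7.811e+07, i.e. 78.93 dB(A).
To meet 85.0 dB(A) overall, the treated vacuum pump may contribute at most 10^(85.0/10) − 7.811e+07 = 2.381e+08, i.e. 83.77 dB(A).
So the vacuum pump must be reduced from 88.5 to 83.77 dB(A): IL = 4.73 dB.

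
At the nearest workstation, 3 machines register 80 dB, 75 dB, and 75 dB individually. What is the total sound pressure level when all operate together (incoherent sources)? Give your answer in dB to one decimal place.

82.1 dB

Incoherent sources combine by intensity addition: L_total = 10·log₁₀(Σ 10^(L_i/10)).
Σ 10^(L/10) = 10^(80/10) + 10^(75/10) + 10^(75/10) = 1.632e+08.
L_total = 10·log₁₀(1.632e+08) = 82.13 dB.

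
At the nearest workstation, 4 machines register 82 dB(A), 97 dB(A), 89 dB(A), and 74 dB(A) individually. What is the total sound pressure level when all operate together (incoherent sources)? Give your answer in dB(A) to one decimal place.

97.8 dB(A)

Incoherent sources combine by intensity addition: L_total = 10·log₁₀(Σ 10^(L_i/10)).
Σ 10^(L/10) = 10^(82/10) + 10^(97/10) + 10^(89/10) + 10^(74/10) = 5.990e+09.
L_total = 10·log₁₀(5.990e+09) = 97.77 dB(A).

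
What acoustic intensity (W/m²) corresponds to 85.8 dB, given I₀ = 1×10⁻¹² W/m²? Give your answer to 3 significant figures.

I/I₀ = 10^(85.8/10) = 3.802e+08, so I = 3.802e+08 × 10⁻¹² W/m².

0.000380 W/m²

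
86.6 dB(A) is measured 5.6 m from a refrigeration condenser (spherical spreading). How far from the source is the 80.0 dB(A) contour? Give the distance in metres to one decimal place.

Point-source spreading drops the level by 20·log₁₀(r₂/r₁); inverting, r₂/r₁ = 10^(ΔL/20).
r₂ = 5.6·10^((86.6−80.0)/20) = 5.6·10^(6.6/20) = 11.97 m.

12.0 m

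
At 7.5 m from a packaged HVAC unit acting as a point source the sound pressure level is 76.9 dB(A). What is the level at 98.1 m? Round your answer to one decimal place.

Point-source attenuation: ΔL = 20·log₁₀(r₂/r₁) = 20·log₁₀(98.1/7.5) = 22.332 dB.
L₂ = 76.9 − 20·log₁₀(98.1/7.5) = 76.9 − 22.332 = 54.57 dB(A).

54.6 dB(A)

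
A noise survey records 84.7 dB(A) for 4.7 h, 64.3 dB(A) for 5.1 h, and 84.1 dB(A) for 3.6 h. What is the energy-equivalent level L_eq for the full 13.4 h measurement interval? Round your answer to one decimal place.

82.4 dB(A)

L_eq = 10·log₁₀[(1/T)·Σ tᵢ·10^(Lᵢ/10)] with T = 13.4 h.
Σ tᵢ·10^(Lᵢ/10) = 4.7·10^(84.7/10) + 5.1·10^(64.3/10) + 3.6·10^(84.1/10) = 2.326e+09.
L_eq = 10·log₁₀(2.326e+09/13.4) = 82.40 dB(A).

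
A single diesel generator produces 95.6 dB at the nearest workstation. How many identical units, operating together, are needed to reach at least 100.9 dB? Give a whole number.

4

N identical sources give L₁ + 10·log₁₀ N, so require 10·log₁₀ N ≥ 100.9 − 95.6 = 5.3 dB.
N ≥ 10^(5.3/10) = 3.388, so N = 4.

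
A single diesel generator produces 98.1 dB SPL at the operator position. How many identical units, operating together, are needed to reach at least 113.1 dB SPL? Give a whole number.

N identical sources give L₁ + 10·log₁₀ N, so require 10·log₁₀ N ≥ 113.1 − 98.1 = 15.0 dB.
N ≥ 10^(15.0/10) = 31.623, so N = 32.

32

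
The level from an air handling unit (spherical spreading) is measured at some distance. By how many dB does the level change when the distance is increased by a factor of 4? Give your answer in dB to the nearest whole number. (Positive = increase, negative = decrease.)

-12 dB

A point source loses 6 dB per doubling of distance; generally ΔL = −20·log₁₀(r₂/r₁).
ΔL = −20·log₁₀(4) = -12.04 dB.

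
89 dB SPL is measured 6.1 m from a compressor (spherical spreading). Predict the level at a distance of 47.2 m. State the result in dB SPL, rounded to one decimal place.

71.2 dB SPL

Spherical spreading from a point source gives a 20·log₁₀(r₂/r₁) drop.
L₂ = 89 − 20·log₁₀(47.2/6.1) = 89 − 17.772 = 71.23 dB SPL.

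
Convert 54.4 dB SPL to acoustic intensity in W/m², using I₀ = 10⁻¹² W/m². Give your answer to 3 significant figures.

2.75e-07 W/m²

L = 10·log₁₀(I/I₀) ⇒ I = I₀·10^(L/10) = 10⁻¹² × 10^5.44.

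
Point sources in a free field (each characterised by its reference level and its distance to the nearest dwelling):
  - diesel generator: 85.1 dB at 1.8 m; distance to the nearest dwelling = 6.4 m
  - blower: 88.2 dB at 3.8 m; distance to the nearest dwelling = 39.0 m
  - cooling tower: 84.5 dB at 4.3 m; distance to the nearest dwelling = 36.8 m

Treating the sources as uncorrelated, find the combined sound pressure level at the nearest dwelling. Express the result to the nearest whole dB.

First find each source's level at the receiver (point-source: −20·log₁₀(r/r_ref)), then combine on an intensity basis.
diesel generator: 85.1 − 20·log₁₀(6.4/1.8) = 85.1 − 11.02 = 74.08 dB.
blower: 88.2 − 20·log₁₀(39.0/3.8) = 88.2 − 20.23 = 67.97 dB.
cooling tower: 84.5 − 20·log₁₀(36.8/4.3) = 84.5 − 18.65 = 65.85 dB.
Σ 10^(L/10) = 3.572e+07 → L_total = 10·log₁₀(3.572e+07) = 75.53 dB.

76 dB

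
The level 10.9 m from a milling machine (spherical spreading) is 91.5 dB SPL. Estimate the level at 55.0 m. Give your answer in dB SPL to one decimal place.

For a point source, L₂ = L₁ − 20·log₁₀(r₂/r₁).
L₂ = 91.5 − 20·log₁₀(55.0/10.9) = 91.5 − 14.059 = 77.44 dB SPL.

77.4 dB SPL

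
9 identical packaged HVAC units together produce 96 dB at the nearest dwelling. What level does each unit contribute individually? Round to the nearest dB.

86 dB

For N identical incoherent sources L_total = L₁ + 10·log₁₀ N, so L₁ = 96 − 10·log₁₀(9) = 96 − 9.542.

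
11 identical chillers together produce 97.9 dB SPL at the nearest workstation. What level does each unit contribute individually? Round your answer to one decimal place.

11 equal contributions raise the level by 10·log₁₀ 11 = 10.414 dB, so each unit alone gives 97.9 − 10.414.

87.5 dB SPL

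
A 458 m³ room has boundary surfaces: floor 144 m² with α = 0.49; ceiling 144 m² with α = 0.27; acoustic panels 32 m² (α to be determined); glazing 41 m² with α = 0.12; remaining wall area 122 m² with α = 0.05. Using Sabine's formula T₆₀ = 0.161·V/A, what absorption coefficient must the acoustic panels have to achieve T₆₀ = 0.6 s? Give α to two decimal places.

Required total absorption A = 0.161·458/0.6 = 122.90 m².
Absorption from the other surfaces = 144·0.49 + 144·0.27 + 41·0.12 + 122·0.05 = 120.46 m², so the acoustic panels must supply 2.44 m² over 32 m².
α = 2.44/32 = 0.076.

0.08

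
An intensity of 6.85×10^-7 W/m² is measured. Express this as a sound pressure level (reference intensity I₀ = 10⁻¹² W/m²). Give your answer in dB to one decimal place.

I/I₀ = 6.85×10^-7/10⁻¹² = 6.85×10^5, and L = 10·log₁₀(I/I₀).
L = 10·(0.8357 + 5) = 58.36 dB.

58.4 dB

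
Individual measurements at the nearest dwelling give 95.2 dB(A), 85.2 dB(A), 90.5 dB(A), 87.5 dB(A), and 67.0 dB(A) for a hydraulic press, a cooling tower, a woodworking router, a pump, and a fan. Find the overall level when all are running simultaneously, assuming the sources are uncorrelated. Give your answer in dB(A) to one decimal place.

For uncorrelated sources the intensities add, so convert each level to linear form, sum, and take 10·log₁₀ of the total.
Σ 10^(L/10) = 10^(95.2/10) + 10^(85.2/10) + 10^(90.5/10) + 10^(87.5/10) + 10^(67.0/10) = 5.332e+09.
L_total = 10·log₁₀(5.332e+09) = 97.27 dB(A).

97.3 dB(A)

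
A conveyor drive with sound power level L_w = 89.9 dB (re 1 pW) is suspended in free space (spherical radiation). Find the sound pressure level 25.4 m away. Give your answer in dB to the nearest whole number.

51 dB

The power spreads over a sphere of area 4π·r², so L_p = L_w − 10·log₁₀(4π·r²).
4π·r² = 8107 m², 10·log₁₀ of that is 39.089 dB.
L_p = 89.9 − 39.089 = 50.81 dB.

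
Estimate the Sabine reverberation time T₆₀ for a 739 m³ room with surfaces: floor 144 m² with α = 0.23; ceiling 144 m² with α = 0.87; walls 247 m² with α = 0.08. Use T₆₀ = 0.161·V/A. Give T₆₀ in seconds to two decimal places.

Summing Sᵢαᵢ: 144·0.23 + 144·0.87 + 247·0.08 = 178.16 m².
T₆₀ = 0.161·V/A = 0.161·739/178.16 = 0.668 s.

0.67 s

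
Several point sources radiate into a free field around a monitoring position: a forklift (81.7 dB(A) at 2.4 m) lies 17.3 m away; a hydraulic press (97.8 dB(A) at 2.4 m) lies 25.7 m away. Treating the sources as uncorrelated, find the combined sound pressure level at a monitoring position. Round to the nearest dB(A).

77 dB(A)

Propagate each source to the receiver with L = L_ref − 20·log₁₀(r/r_ref), then add intensities.
forklift: 81.7 − 20·log₁₀(17.3/2.4) = 81.7 − 17.16 = 64.54 dB(A).
hydraulic press: 97.8 − 20·log₁₀(25.7/2.4) = 97.8 − 20.59 = 77.21 dB(A).
Σ 10^(L/10) = 5.539e+07 → L_total = 10·log₁₀(5.539e+07) = 77.43 dB(A).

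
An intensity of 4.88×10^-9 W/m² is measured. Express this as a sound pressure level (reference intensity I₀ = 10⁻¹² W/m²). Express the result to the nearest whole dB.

Dividing by I₀ shifts the exponent by 12: I/I₀ = 4.88×10^3.
L = 10·(0.6884 + 3) = 36.88 dB.

37 dB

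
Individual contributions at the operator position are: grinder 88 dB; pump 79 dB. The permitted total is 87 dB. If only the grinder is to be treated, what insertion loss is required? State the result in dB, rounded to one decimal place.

The untreated sources together contribute 10^(79/10) = 7.943e+07, i.e. 79.00 dB.
To meet 87 dB overall, the treated grinder may contribute at most 10^(87/10) − 7.943e+07 = 4.218e+08, i.e. 86.25 dB.
So the grinder must be reduced from 88 to 86.25 dB: IL = 1.75 dB.

1.7 dB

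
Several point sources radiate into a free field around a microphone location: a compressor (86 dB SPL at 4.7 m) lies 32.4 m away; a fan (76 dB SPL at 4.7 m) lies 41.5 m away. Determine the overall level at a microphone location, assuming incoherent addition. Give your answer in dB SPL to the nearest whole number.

69 dB SPL

Propagate each source to the receiver with L = L_ref − 20·log₁₀(r/r_ref), then add intensities.
compressor: 86 − 20·log₁₀(32.4/4.7) = 86 − 16.77 = 69.23 dB SPL.
fan: 76 − 20·log₁₀(41.5/4.7) = 76 − 18.92 = 57.08 dB SPL.
Σ 10^(L/10) = 8.888e+06 → L_total = 10·log₁₀(8.888e+06) = 69.49 dB SPL.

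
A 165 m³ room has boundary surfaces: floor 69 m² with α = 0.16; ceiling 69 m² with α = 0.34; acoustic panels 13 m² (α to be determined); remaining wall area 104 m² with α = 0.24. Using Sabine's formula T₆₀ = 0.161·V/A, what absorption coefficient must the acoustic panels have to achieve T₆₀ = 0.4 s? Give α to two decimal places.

Required total absorption A = 0.161·165/0.4 = 66.41 m².
Absorption from the other surfaces = 69·0.16 + 69·0.34 + 104·0.24 = 59.46 m², so the acoustic panels must supply 6.95 m² over 13 m².
α = 6.95/13 = 0.535.

0.53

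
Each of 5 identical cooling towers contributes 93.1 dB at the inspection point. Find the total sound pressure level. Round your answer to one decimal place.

With 5 equal, uncorrelated contributions the intensity is 5× that of one unit, giving a rise of 10·log₁₀ 5.
L_total = 93.1 + 10·log₁₀(5) = 93.1 + 6.990 = 100.09 dB.

100.1 dB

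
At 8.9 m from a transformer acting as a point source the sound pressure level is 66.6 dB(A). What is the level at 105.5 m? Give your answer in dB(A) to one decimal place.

45.1 dB(A)

Point-source attenuation: ΔL = 20·log₁₀(r₂/r₁) = 20·log₁₀(105.5/8.9) = 21.477 dB.
L₂ = 66.6 − 20·log₁₀(105.5/8.9) = 66.6 − 21.477 = 45.12 dB(A).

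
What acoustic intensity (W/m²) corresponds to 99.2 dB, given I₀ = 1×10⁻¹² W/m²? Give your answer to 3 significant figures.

L = 10·log₁₀(I/I₀) ⇒ I = I₀·10^(L/10) = 10⁻¹² × 10^9.92.

0.00832 W/m²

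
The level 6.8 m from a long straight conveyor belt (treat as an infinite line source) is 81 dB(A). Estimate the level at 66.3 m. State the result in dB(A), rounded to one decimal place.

71.1 dB(A)

Line-source attenuation: ΔL = 10·log₁₀(r₂/r₁) = 10·log₁₀(66.3/6.8) = 9.890 dB.
L₂ = 81 − 10·log₁₀(66.3/6.8) = 81 − 9.890 = 71.11 dB(A).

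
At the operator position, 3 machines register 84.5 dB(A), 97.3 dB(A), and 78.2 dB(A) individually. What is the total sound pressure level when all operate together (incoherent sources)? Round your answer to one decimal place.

97.6 dB(A)

For uncorrelated sources the intensities add, so convert each level to linear form, sum, and take 10·log₁₀ of the total.
Σ 10^(L/10) = 10^(84.5/10) + 10^(97.3/10) + 10^(78.2/10) = 5.718e+09.
L_total = 10·log₁₀(5.718e+09) = 97.57 dB(A).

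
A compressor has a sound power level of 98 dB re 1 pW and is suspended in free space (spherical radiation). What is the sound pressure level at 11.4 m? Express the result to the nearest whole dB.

The power spreads over a sphere of area 4π·r², so L_p = L_w − 10·log₁₀(4π·r²).
4π·r² = 1633 m², 10·log₁₀ of that is 32.130 dB.
L_p = 98 − 32.130 = 65.87 dB.

66 dB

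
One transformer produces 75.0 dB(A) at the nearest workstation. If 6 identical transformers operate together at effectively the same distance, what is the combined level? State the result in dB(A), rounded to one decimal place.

82.8 dB(A)

N identical incoherent sources raise the level by 10·log₁₀ N.
L_total = 75.0 + 10·log₁₀(6) = 75.0 + 7.782 = 82.78 dB(A).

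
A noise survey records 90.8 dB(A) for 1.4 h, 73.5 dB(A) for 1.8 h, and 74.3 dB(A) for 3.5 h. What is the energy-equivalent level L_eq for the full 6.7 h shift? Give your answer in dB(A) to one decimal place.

84.3 dB(A)

L_eq = 10·log₁₀[(1/T)·Σ tᵢ·10^(Lᵢ/10)] with T = 6.7 h.
Σ tᵢ·10^(Lᵢ/10) = 1.4·10^(90.8/10) + 1.8·10^(73.5/10) + 3.5·10^(74.3/10) = 1.818e+09.
L_eq = 10·log₁₀(1.818e+09/6.7) = 84.33 dB(A).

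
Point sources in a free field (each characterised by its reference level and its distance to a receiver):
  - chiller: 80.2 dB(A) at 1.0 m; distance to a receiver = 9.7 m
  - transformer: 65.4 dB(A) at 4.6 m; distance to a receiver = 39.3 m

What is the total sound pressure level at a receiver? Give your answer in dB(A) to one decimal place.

Apply inverse-square spreading to bring every level to the receiver, then sum 10^(L/10).
chiller: 80.2 − 20·log₁₀(9.7/1.0) = 80.2 − 19.74 = 60.46 dB(A).
transformer: 65.4 − 20·log₁₀(39.3/4.6) = 65.4 − 18.63 = 46.77 dB(A).
Σ 10^(L/10) = 1.160e+06 → L_total = 10·log₁₀(1.160e+06) = 60.65 dB(A).

60.6 dB(A)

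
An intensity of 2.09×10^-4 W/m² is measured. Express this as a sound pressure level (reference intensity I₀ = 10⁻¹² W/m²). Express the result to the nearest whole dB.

83 dB

Dividing by I₀ shifts the exponent by 12: I/I₀ = 2.09×10^8.
L = 10·(0.3201 + 8) = 83.20 dB.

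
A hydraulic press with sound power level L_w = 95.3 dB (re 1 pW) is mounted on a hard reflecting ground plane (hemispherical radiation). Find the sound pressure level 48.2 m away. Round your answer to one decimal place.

53.7 dB

Free-field hemispherical radiation: L_p = L_w − 10·log₁₀(2π·r²), r = 48.2 m.
2π·r² = 1.46e+04 m², 10·log₁₀ of that is 41.643 dB.
L_p = 95.3 − 41.643 = 53.66 dB.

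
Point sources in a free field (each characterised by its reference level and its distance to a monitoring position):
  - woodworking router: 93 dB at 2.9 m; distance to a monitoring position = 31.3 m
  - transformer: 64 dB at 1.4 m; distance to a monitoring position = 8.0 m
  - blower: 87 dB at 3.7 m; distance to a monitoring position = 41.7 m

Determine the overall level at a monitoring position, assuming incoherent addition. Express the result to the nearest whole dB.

73 dB

Apply inverse-square spreading to bring every level to the receiver, then sum 10^(L/10).
woodworking router: 93 − 20·log₁₀(31.3/2.9) = 93 − 20.66 = 72.34 dB.
transformer: 64 − 20·log₁₀(8.0/1.4) = 64 − 15.14 = 48.86 dB.
blower: 87 − 20·log₁₀(41.7/3.7) = 87 − 21.04 = 65.96 dB.
Σ 10^(L/10) = 2.115e+07 → L_total = 10·log₁₀(2.115e+07) = 73.25 dB.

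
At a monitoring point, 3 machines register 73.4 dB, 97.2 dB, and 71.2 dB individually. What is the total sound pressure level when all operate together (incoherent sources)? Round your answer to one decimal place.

Incoherent sources combine by intensity addition: L_total = 10·log₁₀(Σ 10^(L_i/10)).
Σ 10^(L/10) = 10^(73.4/10) + 10^(97.2/10) + 10^(71.2/10) = 5.283e+09.
L_total = 10·log₁₀(5.283e+09) = 97.23 dB.

97.2 dB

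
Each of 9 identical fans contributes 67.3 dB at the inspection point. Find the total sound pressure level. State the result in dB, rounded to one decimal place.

L_total = L₁ + 10·log₁₀ N for N identical incoherent sources.
L_total = 67.3 + 10·log₁₀(9) = 67.3 + 9.542 = 76.84 dB.

76.8 dB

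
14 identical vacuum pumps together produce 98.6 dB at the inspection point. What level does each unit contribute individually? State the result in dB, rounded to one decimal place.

87.1 dB

14 equal contributions raise the level by 10·log₁₀ 14 = 11.461 dB, so each unit alone gives 98.6 − 11.461.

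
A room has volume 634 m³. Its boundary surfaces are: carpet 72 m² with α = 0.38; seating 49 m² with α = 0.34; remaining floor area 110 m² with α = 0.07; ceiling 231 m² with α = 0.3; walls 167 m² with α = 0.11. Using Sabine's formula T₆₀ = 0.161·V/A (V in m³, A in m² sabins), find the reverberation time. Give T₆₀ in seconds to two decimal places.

Total absorption A = 72·0.38 + 49·0.34 + 110·0.07 + 231·0.3 + 167·0.11 = 139.39 m² sabins.
T₆₀ = 0.161 × 634 / 139.39 = 0.732 s.

0.73 s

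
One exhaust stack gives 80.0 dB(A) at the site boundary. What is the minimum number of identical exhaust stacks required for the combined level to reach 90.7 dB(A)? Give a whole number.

12

The shortfall is 90.7 − 80.0 = 10.7 dB, and N units add 10·log₁₀ N, so need 10·log₁₀ N ≥ 10.7.
N ≥ 10^(10.7/10) = 11.749, so N = 12.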